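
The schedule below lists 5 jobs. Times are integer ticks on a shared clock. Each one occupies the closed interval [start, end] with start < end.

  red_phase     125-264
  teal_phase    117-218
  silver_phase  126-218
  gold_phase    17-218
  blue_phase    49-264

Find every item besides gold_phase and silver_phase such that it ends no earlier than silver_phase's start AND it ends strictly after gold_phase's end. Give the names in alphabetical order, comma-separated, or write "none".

Conditions: its end is no earlier than silver_phase's start (X.end >= 126) AND its end is strictly after gold_phase's end (X.end > 218).
blue_phase: end 264 >= 126? ✓; end 264 > 218? ✓ → yes.
red_phase: end 264 >= 126? ✓; end 264 > 218? ✓ → yes.
teal_phase: end 218 >= 126? ✓; end 218 > 218? ✗ → no.
Result: blue_phase, red_phase.

blue_phase, red_phase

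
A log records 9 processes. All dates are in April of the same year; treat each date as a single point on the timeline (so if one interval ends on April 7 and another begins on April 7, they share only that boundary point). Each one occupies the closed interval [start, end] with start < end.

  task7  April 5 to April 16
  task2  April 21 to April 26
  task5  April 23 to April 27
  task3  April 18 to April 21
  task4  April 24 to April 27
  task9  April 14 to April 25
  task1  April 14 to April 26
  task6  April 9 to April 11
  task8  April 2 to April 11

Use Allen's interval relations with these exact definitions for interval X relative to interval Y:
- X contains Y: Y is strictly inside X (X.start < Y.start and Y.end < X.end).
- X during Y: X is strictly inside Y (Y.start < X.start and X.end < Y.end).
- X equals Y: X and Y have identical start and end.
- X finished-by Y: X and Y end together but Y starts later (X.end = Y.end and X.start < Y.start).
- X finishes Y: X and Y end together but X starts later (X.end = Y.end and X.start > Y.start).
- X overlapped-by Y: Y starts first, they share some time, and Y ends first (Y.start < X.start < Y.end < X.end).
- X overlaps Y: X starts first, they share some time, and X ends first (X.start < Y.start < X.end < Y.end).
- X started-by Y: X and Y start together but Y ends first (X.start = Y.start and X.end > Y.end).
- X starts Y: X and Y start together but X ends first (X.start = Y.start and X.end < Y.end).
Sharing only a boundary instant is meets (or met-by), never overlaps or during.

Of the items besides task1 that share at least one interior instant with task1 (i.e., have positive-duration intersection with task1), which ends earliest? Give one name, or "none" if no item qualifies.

task7

Target task1 = [April 14, April 26].
task2 [April 21, April 26] → finishes → candidate.
task3 [April 18, April 21] → during → candidate.
task4 [April 24, April 27] → overlapped-by → candidate.
task5 [April 23, April 27] → overlapped-by → candidate.
task6 [April 9, April 11] → before → excluded.
task7 [April 5, April 16] → overlaps → candidate.
task8 [April 2, April 11] → before → excluded.
task9 [April 14, April 25] → starts → candidate.
Among candidates, earliest end is April 16 → task7.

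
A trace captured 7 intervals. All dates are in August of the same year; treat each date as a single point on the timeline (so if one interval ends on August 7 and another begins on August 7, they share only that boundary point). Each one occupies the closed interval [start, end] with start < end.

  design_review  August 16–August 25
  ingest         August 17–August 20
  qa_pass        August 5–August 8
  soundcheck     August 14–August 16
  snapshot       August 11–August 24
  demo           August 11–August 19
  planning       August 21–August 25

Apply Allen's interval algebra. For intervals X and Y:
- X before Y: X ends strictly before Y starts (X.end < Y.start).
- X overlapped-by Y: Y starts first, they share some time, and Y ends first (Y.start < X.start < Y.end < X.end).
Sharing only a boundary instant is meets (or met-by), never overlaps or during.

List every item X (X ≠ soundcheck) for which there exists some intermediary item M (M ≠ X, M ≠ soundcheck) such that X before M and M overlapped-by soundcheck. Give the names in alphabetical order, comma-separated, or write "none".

none

Target soundcheck = [August 14, August 16].
Intermediaries M with M overlapped-by soundcheck: none.
Union: none.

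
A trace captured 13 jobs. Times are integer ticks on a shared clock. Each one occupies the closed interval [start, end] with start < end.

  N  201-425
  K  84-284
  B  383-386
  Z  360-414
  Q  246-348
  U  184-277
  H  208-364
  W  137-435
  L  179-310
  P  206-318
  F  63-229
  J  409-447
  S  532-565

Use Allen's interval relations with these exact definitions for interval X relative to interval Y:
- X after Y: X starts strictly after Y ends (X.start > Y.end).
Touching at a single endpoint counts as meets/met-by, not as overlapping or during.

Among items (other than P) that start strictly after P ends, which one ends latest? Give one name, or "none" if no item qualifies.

Target P = [206, 318].
B [383, 386] → after → candidate.
F [63, 229] → overlaps → excluded.
H [208, 364] → overlapped-by → excluded.
J [409, 447] → after → candidate.
K [84, 284] → overlaps → excluded.
L [179, 310] → overlaps → excluded.
N [201, 425] → contains → excluded.
Q [246, 348] → overlapped-by → excluded.
S [532, 565] → after → candidate.
U [184, 277] → overlaps → excluded.
W [137, 435] → contains → excluded.
Z [360, 414] → after → candidate.
Among candidates, latest end is 565 → S.

S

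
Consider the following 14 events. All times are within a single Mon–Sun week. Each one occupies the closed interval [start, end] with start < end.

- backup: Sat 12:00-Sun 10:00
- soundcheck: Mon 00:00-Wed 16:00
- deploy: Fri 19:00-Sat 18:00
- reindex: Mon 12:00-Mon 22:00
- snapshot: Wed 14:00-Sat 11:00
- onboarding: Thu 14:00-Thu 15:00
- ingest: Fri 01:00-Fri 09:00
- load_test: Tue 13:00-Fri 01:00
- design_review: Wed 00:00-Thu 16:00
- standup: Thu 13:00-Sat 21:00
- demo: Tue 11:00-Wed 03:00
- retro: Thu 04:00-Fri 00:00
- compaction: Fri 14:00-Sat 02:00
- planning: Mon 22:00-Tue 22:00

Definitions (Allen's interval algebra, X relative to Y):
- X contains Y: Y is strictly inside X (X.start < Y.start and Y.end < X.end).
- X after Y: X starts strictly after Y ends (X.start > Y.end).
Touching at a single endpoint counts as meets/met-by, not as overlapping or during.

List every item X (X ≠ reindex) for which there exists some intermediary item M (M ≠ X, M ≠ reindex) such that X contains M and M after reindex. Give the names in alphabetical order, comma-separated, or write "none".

design_review, load_test, retro, snapshot, soundcheck, standup

Target reindex = [Mon 12:00, Mon 22:00].
Intermediaries M with M after reindex: backup, compaction, demo, deploy, design_review, ingest, load_test, onboarding, retro, snapshot, standup.
Via backup — items with X contains backup: none.
Via compaction — items with X contains compaction: snapshot, standup.
Via demo — items with X contains demo: soundcheck.
Via deploy — items with X contains deploy: standup.
Via design_review — items with X contains design_review: load_test.
Via ingest — items with X contains ingest: snapshot, standup.
Via load_test — items with X contains load_test: none.
Via onboarding — items with X contains onboarding: design_review, load_test, retro, snapshot, standup.
Via retro — items with X contains retro: load_test, snapshot.
Via snapshot — items with X contains snapshot: none.
Via standup — items with X contains standup: none.
Union: design_review, load_test, retro, snapshot, soundcheck, standup.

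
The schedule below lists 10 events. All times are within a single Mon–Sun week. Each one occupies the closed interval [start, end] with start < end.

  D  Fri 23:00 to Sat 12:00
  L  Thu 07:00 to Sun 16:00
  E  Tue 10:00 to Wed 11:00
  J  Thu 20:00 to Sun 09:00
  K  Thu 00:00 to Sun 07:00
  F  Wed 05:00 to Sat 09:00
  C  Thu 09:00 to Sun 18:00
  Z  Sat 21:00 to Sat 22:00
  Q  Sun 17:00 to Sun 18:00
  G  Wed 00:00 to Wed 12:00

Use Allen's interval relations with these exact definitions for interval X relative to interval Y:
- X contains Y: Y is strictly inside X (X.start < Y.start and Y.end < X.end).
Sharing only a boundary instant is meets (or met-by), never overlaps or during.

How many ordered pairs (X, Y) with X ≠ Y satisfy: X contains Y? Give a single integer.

10

Checking all 90 ordered pairs for relation 'contains'; matching pairs in alphabetical order:
(C, D): C contains D ✓
(C, J): C contains J ✓
(C, Z): C contains Z ✓
(J, D): J contains D ✓
(J, Z): J contains Z ✓
(K, D): K contains D ✓
(K, Z): K contains Z ✓
(L, D): L contains D ✓
(L, J): L contains J ✓
(L, Z): L contains Z ✓
Count: 10.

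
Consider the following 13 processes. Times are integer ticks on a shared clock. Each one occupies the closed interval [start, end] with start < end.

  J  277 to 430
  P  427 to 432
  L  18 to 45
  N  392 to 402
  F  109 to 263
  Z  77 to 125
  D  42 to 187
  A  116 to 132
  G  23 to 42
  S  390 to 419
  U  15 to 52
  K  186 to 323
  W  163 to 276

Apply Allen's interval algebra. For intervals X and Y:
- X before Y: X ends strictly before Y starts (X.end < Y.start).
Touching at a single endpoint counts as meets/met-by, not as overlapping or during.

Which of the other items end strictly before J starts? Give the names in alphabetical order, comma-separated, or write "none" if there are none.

Target J = [277, 430].
A [116, 132] → before → yes.
D [42, 187] → before → yes.
F [109, 263] → before → yes.
G [23, 42] → before → yes.
K [186, 323] → overlaps → no.
L [18, 45] → before → yes.
N [392, 402] → during → no.
P [427, 432] → overlapped-by → no.
S [390, 419] → during → no.
U [15, 52] → before → yes.
W [163, 276] → before → yes.
Z [77, 125] → before → yes.
Result: A, D, F, G, L, U, W, Z.

A, D, F, G, L, U, W, Z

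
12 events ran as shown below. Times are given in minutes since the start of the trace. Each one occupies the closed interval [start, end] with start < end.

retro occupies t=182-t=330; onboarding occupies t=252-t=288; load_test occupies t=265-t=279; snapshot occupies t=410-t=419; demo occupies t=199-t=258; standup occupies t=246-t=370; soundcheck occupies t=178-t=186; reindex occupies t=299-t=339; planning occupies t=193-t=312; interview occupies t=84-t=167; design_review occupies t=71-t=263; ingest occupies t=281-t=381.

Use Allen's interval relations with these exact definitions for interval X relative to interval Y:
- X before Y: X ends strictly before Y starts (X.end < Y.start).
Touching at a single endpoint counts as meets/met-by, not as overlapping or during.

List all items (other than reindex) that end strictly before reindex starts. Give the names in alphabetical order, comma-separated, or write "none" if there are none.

demo, design_review, interview, load_test, onboarding, soundcheck

Target reindex = [t=299, t=339].
demo [t=199, t=258] → before → yes.
design_review [t=71, t=263] → before → yes.
ingest [t=281, t=381] → contains → no.
interview [t=84, t=167] → before → yes.
load_test [t=265, t=279] → before → yes.
onboarding [t=252, t=288] → before → yes.
planning [t=193, t=312] → overlaps → no.
retro [t=182, t=330] → overlaps → no.
snapshot [t=410, t=419] → after → no.
soundcheck [t=178, t=186] → before → yes.
standup [t=246, t=370] → contains → no.
Result: demo, design_review, interview, load_test, onboarding, soundcheck.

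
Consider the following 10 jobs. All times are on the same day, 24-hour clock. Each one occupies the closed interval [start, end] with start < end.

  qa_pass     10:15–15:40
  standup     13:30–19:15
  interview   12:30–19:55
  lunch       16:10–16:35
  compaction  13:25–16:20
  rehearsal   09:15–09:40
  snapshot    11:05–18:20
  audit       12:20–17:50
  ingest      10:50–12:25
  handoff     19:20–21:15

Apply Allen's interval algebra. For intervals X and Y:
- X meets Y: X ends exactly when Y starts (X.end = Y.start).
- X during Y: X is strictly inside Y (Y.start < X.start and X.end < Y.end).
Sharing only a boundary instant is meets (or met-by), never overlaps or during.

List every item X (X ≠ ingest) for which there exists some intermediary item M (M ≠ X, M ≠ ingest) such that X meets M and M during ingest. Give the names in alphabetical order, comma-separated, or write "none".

none

Target ingest = [10:50, 12:25].
Intermediaries M with M during ingest: none.
Union: none.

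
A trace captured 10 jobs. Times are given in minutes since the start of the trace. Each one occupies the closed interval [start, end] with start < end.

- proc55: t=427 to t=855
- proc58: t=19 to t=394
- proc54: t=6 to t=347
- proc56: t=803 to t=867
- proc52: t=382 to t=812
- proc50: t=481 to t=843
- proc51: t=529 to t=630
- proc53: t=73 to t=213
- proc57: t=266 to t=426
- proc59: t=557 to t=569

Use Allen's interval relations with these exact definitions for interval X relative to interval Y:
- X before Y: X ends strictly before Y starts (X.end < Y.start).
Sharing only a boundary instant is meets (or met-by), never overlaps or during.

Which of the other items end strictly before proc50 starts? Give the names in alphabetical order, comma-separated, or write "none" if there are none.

proc53, proc54, proc57, proc58

Target proc50 = [t=481, t=843].
proc51 [t=529, t=630] → during → no.
proc52 [t=382, t=812] → overlaps → no.
proc53 [t=73, t=213] → before → yes.
proc54 [t=6, t=347] → before → yes.
proc55 [t=427, t=855] → contains → no.
proc56 [t=803, t=867] → overlapped-by → no.
proc57 [t=266, t=426] → before → yes.
proc58 [t=19, t=394] → before → yes.
proc59 [t=557, t=569] → during → no.
Result: proc53, proc54, proc57, proc58.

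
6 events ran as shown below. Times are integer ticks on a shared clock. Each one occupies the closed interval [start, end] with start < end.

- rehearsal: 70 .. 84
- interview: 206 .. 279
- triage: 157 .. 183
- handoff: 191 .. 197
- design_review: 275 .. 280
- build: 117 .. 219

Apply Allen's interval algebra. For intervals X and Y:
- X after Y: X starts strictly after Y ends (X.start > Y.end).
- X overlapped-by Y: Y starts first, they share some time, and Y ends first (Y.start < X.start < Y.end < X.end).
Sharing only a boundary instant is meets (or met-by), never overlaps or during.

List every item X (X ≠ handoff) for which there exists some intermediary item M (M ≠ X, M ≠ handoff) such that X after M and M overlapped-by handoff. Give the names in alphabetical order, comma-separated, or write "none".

none

Target handoff = [191, 197].
Intermediaries M with M overlapped-by handoff: none.
Union: none.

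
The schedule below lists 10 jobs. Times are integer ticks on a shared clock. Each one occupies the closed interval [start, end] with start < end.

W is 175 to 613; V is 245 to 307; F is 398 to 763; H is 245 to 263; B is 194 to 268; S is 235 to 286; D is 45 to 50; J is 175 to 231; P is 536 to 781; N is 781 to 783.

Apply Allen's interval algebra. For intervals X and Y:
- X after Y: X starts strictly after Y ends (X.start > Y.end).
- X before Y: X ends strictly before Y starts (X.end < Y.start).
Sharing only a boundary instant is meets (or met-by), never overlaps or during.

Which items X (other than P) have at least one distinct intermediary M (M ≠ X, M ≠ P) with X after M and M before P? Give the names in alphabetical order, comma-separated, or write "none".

Target P = [536, 781].
Intermediaries M with M before P: B, D, H, J, S, V.
Via B — items with X after B: F, N.
Via D — items with X after D: B, F, H, J, N, S, V, W.
Via H — items with X after H: F, N.
Via J — items with X after J: F, H, N, S, V.
Via S — items with X after S: F, N.
Via V — items with X after V: F, N.
Union: B, F, H, J, N, S, V, W.

B, F, H, J, N, S, V, W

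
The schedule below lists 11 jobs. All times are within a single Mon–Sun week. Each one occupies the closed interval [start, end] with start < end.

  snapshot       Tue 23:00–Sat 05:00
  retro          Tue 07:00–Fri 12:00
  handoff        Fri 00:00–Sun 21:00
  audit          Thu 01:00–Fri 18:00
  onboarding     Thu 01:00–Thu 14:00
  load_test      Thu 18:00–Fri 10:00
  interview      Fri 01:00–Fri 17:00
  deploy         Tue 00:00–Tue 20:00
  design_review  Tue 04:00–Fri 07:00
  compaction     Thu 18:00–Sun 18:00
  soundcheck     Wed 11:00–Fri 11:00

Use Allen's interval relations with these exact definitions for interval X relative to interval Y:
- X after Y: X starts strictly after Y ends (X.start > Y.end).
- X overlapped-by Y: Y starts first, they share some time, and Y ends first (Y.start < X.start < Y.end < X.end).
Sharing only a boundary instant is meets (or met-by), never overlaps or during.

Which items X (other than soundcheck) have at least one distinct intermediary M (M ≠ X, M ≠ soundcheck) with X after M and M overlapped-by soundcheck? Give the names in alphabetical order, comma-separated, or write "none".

Target soundcheck = [Wed 11:00, Fri 11:00].
Intermediaries M with M overlapped-by soundcheck: audit, compaction, handoff, interview.
Via audit — items with X after audit: none.
Via compaction — items with X after compaction: none.
Via handoff — items with X after handoff: none.
Via interview — items with X after interview: none.
Union: none.

none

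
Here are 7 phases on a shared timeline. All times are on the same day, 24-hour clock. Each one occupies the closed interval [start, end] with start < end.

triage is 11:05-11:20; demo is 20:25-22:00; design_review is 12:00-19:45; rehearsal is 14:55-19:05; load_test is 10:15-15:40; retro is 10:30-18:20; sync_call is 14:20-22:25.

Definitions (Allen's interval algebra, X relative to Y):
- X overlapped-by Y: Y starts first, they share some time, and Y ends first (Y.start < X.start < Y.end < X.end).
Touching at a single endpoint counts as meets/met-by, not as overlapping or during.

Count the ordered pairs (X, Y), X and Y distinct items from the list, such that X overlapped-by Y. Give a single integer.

8

Checking all 42 ordered pairs for relation 'overlapped-by'; matching pairs in alphabetical order:
(design_review, load_test): design_review overlapped-by load_test ✓
(design_review, retro): design_review overlapped-by retro ✓
(rehearsal, load_test): rehearsal overlapped-by load_test ✓
(rehearsal, retro): rehearsal overlapped-by retro ✓
(retro, load_test): retro overlapped-by load_test ✓
(sync_call, design_review): sync_call overlapped-by design_review ✓
(sync_call, load_test): sync_call overlapped-by load_test ✓
(sync_call, retro): sync_call overlapped-by retro ✓
Count: 8.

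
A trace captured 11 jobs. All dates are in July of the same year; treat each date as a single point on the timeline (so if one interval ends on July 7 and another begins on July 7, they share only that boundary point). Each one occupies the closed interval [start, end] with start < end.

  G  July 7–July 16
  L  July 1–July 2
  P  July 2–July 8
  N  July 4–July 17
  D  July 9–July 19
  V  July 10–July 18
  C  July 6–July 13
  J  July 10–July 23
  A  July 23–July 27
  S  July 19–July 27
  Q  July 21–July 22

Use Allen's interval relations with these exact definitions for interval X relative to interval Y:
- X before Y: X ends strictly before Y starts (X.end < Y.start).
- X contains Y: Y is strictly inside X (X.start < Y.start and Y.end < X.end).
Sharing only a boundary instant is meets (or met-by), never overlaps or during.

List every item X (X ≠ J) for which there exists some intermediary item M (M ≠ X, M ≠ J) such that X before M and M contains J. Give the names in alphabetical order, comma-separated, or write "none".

Target J = [July 10, July 23].
Intermediaries M with M contains J: none.
Union: none.

none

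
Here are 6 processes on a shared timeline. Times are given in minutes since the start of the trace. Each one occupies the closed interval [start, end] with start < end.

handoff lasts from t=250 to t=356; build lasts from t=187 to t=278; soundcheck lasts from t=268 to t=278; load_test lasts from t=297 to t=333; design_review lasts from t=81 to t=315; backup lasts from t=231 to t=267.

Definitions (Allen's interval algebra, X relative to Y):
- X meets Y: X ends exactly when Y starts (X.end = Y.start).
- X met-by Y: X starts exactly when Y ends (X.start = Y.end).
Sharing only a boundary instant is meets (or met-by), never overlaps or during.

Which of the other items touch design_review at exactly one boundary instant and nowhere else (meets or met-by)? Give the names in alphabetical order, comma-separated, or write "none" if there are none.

none

Target design_review = [t=81, t=315].
backup [t=231, t=267] → during → no.
build [t=187, t=278] → during → no.
handoff [t=250, t=356] → overlapped-by → no.
load_test [t=297, t=333] → overlapped-by → no.
soundcheck [t=268, t=278] → during → no.
Result: none.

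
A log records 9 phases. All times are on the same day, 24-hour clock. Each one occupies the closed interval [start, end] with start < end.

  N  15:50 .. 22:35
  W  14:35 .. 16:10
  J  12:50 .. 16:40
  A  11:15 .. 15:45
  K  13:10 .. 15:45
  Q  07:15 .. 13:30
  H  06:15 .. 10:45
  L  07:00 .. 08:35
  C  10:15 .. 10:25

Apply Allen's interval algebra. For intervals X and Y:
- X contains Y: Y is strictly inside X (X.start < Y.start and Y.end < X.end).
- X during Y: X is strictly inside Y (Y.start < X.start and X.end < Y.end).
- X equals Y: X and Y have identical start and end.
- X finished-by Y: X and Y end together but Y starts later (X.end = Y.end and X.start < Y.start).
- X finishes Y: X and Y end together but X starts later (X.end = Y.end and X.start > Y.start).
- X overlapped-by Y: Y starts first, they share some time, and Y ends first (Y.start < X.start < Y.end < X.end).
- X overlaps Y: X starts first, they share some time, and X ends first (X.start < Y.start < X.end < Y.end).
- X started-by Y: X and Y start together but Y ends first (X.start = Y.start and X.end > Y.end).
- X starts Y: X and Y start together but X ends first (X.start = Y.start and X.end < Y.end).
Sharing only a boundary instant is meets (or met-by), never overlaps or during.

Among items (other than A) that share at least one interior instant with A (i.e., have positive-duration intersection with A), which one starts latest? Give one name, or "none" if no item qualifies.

Target A = [11:15, 15:45].
C [10:15, 10:25] → before → excluded.
H [06:15, 10:45] → before → excluded.
J [12:50, 16:40] → overlapped-by → candidate.
K [13:10, 15:45] → finishes → candidate.
L [07:00, 08:35] → before → excluded.
N [15:50, 22:35] → after → excluded.
Q [07:15, 13:30] → overlaps → candidate.
W [14:35, 16:10] → overlapped-by → candidate.
Among candidates, latest start is 14:35 → W.

W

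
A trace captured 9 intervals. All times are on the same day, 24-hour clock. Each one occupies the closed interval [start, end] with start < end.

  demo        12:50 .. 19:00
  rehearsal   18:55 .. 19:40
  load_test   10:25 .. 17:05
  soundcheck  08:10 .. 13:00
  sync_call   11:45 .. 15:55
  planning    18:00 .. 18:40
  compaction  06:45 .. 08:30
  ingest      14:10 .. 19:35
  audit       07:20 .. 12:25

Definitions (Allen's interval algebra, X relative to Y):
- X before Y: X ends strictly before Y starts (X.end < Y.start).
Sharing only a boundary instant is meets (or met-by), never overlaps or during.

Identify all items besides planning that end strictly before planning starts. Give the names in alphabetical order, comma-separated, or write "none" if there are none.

Target planning = [18:00, 18:40].
audit [07:20, 12:25] → before → yes.
compaction [06:45, 08:30] → before → yes.
demo [12:50, 19:00] → contains → no.
ingest [14:10, 19:35] → contains → no.
load_test [10:25, 17:05] → before → yes.
rehearsal [18:55, 19:40] → after → no.
soundcheck [08:10, 13:00] → before → yes.
sync_call [11:45, 15:55] → before → yes.
Result: audit, compaction, load_test, soundcheck, sync_call.

audit, compaction, load_test, soundcheck, sync_call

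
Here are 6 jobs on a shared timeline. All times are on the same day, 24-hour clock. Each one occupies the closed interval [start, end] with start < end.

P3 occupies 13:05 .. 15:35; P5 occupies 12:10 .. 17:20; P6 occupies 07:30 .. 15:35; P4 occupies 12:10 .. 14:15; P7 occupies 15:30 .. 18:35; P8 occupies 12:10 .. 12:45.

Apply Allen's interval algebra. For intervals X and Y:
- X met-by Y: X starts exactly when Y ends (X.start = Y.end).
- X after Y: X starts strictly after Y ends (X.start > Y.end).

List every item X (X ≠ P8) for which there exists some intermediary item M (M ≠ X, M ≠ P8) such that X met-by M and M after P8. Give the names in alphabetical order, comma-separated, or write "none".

Target P8 = [12:10, 12:45].
Intermediaries M with M after P8: P3, P7.
Via P3 — items with X met-by P3: none.
Via P7 — items with X met-by P7: none.
Union: none.

none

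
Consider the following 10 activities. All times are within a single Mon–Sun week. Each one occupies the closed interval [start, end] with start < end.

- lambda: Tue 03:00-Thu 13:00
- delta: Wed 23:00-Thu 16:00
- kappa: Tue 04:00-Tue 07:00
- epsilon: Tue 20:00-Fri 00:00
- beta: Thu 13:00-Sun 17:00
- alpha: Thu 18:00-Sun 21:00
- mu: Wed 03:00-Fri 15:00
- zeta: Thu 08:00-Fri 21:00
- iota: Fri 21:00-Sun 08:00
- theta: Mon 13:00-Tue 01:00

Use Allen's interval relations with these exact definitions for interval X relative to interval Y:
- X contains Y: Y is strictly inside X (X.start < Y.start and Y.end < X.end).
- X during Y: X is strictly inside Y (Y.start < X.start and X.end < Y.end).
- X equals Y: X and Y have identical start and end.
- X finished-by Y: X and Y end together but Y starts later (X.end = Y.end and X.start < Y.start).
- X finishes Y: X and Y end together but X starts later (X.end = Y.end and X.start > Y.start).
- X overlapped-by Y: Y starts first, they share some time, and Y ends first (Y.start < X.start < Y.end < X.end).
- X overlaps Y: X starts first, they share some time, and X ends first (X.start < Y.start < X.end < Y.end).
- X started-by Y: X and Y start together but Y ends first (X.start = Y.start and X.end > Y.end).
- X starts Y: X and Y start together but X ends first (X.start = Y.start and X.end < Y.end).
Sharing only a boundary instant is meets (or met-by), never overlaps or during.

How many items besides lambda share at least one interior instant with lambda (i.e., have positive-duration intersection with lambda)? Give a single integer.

Target lambda = [Tue 03:00, Thu 13:00].
alpha [Thu 18:00, Sun 21:00] → after → no.
beta [Thu 13:00, Sun 17:00] → met-by → no.
delta [Wed 23:00, Thu 16:00] → overlapped-by → counts.
epsilon [Tue 20:00, Fri 00:00] → overlapped-by → counts.
iota [Fri 21:00, Sun 08:00] → after → no.
kappa [Tue 04:00, Tue 07:00] → during → counts.
mu [Wed 03:00, Fri 15:00] → overlapped-by → counts.
theta [Mon 13:00, Tue 01:00] → before → no.
zeta [Thu 08:00, Fri 21:00] → overlapped-by → counts.
Total: 5.

5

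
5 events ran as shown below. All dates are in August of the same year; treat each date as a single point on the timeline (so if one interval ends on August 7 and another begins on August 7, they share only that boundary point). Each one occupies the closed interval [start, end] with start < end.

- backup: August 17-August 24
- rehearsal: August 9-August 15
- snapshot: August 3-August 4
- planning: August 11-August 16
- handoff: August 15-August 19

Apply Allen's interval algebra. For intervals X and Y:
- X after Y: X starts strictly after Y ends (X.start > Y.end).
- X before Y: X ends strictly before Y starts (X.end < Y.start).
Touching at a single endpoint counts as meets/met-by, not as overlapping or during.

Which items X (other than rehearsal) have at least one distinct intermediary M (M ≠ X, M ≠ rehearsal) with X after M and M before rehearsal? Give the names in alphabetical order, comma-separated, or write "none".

Target rehearsal = [August 9, August 15].
Intermediaries M with M before rehearsal: snapshot.
Via snapshot — items with X after snapshot: backup, handoff, planning.
Union: backup, handoff, planning.

backup, handoff, planning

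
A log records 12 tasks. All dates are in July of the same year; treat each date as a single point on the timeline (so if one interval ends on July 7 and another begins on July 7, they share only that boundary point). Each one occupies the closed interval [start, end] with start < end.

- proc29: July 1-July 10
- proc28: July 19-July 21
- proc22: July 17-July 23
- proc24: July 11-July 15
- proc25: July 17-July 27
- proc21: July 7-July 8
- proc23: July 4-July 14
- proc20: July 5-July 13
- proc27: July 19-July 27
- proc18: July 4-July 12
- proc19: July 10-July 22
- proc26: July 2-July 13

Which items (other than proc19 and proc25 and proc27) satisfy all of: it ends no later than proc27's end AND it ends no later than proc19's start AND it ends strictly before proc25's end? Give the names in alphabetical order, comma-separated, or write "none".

proc21, proc29

Conditions: its end is no later than proc27's end (X.end <= July 27) AND its end is no later than proc19's start (X.end <= July 10) AND its end is strictly before proc25's end (X.end < July 27).
proc18: end July 12 <= July 27? ✓; end July 12 <= July 10? ✗; end July 12 < July 27? ✓ → no.
proc20: end July 13 <= July 27? ✓; end July 13 <= July 10? ✗; end July 13 < July 27? ✓ → no.
proc21: end July 8 <= July 27? ✓; end July 8 <= July 10? ✓; end July 8 < July 27? ✓ → yes.
proc22: end July 23 <= July 27? ✓; end July 23 <= July 10? ✗; end July 23 < July 27? ✓ → no.
proc23: end July 14 <= July 27? ✓; end July 14 <= July 10? ✗; end July 14 < July 27? ✓ → no.
proc24: end July 15 <= July 27? ✓; end July 15 <= July 10? ✗; end July 15 < July 27? ✓ → no.
proc26: end July 13 <= July 27? ✓; end July 13 <= July 10? ✗; end July 13 < July 27? ✓ → no.
proc28: end July 21 <= July 27? ✓; end July 21 <= July 10? ✗; end July 21 < July 27? ✓ → no.
proc29: end July 10 <= July 27? ✓; end July 10 <= July 10? ✓; end July 10 < July 27? ✓ → yes.
Result: proc21, proc29.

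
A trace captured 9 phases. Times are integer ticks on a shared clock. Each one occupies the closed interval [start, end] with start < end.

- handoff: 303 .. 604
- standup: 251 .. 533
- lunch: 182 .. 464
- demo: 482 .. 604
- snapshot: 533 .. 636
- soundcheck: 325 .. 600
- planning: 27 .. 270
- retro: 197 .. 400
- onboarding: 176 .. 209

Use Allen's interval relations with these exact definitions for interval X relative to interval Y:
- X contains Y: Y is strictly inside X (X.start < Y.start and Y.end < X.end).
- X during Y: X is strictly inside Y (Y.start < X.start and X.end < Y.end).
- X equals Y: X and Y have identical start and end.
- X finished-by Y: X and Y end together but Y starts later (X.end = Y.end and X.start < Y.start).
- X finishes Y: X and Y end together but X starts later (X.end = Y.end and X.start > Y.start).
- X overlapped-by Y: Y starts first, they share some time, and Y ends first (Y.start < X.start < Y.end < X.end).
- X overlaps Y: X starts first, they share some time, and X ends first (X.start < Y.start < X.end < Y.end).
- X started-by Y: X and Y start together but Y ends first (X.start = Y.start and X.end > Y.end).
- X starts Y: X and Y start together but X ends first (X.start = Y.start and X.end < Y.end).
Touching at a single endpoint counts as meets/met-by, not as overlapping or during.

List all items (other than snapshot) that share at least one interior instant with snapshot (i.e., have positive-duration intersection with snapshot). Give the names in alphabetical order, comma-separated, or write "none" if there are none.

Target snapshot = [533, 636].
demo [482, 604] → overlaps → yes.
handoff [303, 604] → overlaps → yes.
lunch [182, 464] → before → no.
onboarding [176, 209] → before → no.
planning [27, 270] → before → no.
retro [197, 400] → before → no.
soundcheck [325, 600] → overlaps → yes.
standup [251, 533] → meets → no.
Result: demo, handoff, soundcheck.

demo, handoff, soundcheck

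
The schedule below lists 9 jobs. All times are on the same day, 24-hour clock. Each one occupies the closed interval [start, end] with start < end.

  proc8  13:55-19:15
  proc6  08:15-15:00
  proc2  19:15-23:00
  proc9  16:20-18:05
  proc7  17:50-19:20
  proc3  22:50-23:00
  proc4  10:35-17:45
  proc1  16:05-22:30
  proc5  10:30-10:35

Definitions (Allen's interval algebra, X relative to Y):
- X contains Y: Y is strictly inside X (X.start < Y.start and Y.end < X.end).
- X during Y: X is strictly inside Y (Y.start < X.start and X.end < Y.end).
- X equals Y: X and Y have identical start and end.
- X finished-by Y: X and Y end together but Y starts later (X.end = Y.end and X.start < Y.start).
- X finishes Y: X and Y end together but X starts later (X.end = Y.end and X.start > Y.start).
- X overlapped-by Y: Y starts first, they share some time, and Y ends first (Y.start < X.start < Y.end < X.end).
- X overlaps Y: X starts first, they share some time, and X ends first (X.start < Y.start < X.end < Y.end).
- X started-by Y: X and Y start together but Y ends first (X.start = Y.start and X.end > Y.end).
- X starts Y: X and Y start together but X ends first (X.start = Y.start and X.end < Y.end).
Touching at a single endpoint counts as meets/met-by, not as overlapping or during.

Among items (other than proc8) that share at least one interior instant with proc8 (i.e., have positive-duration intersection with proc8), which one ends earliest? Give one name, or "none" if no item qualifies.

proc6

Target proc8 = [13:55, 19:15].
proc1 [16:05, 22:30] → overlapped-by → candidate.
proc2 [19:15, 23:00] → met-by → excluded.
proc3 [22:50, 23:00] → after → excluded.
proc4 [10:35, 17:45] → overlaps → candidate.
proc5 [10:30, 10:35] → before → excluded.
proc6 [08:15, 15:00] → overlaps → candidate.
proc7 [17:50, 19:20] → overlapped-by → candidate.
proc9 [16:20, 18:05] → during → candidate.
Among candidates, earliest end is 15:00 → proc6.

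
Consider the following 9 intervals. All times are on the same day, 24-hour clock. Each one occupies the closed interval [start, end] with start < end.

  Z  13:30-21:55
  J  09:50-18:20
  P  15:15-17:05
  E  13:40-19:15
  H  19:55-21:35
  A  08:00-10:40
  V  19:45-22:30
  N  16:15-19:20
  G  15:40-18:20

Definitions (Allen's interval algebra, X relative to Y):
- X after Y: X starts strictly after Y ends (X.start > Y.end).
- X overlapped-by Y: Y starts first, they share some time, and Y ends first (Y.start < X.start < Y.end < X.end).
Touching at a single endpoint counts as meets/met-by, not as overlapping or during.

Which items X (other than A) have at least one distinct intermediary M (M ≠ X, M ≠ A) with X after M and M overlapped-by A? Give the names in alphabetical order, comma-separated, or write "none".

H, V

Target A = [08:00, 10:40].
Intermediaries M with M overlapped-by A: J.
Via J — items with X after J: H, V.
Union: H, V.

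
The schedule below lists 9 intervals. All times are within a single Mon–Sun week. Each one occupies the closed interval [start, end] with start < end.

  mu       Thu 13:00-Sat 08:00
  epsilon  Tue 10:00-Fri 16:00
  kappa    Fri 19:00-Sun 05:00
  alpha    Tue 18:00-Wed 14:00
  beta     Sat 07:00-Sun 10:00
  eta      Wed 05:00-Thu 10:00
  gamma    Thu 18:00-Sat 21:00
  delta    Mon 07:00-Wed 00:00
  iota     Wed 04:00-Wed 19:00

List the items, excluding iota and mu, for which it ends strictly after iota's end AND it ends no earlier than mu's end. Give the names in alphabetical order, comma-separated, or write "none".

Conditions: its end is strictly after iota's end (X.end > Wed 19:00) AND its end is no earlier than mu's end (X.end >= Sat 08:00).
alpha: end Wed 14:00 > Wed 19:00? ✗; end Wed 14:00 >= Sat 08:00? ✗ → no.
beta: end Sun 10:00 > Wed 19:00? ✓; end Sun 10:00 >= Sat 08:00? ✓ → yes.
delta: end Wed 00:00 > Wed 19:00? ✗; end Wed 00:00 >= Sat 08:00? ✗ → no.
epsilon: end Fri 16:00 > Wed 19:00? ✓; end Fri 16:00 >= Sat 08:00? ✗ → no.
eta: end Thu 10:00 > Wed 19:00? ✓; end Thu 10:00 >= Sat 08:00? ✗ → no.
gamma: end Sat 21:00 > Wed 19:00? ✓; end Sat 21:00 >= Sat 08:00? ✓ → yes.
kappa: end Sun 05:00 > Wed 19:00? ✓; end Sun 05:00 >= Sat 08:00? ✓ → yes.
Result: beta, gamma, kappa.

beta, gamma, kappa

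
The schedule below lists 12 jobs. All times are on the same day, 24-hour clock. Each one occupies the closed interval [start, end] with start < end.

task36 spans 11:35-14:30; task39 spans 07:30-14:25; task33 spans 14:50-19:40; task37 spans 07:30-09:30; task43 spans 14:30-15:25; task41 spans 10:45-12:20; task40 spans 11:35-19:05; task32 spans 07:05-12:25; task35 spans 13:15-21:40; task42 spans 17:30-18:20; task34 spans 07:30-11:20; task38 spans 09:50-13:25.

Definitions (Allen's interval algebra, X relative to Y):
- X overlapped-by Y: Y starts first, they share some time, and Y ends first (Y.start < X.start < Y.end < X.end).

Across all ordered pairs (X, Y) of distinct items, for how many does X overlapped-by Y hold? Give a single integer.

Checking all 132 ordered pairs for relation 'overlapped-by'; matching pairs in alphabetical order:
(task33, task40): task33 overlapped-by task40 ✓
(task33, task43): task33 overlapped-by task43 ✓
(task35, task36): task35 overlapped-by task36 ✓
(task35, task38): task35 overlapped-by task38 ✓
(task35, task39): task35 overlapped-by task39 ✓
(task35, task40): task35 overlapped-by task40 ✓
(task36, task32): task36 overlapped-by task32 ✓
(task36, task38): task36 overlapped-by task38 ✓
(task36, task39): task36 overlapped-by task39 ✓
(task36, task41): task36 overlapped-by task41 ✓
(task38, task32): task38 overlapped-by task32 ✓
(task38, task34): task38 overlapped-by task34 ✓
(task39, task32): task39 overlapped-by task32 ✓
(task40, task32): task40 overlapped-by task32 ✓
(task40, task38): task40 overlapped-by task38 ✓
(task40, task39): task40 overlapped-by task39 ✓
(task40, task41): task40 overlapped-by task41 ✓
(task41, task34): task41 overlapped-by task34 ✓
Count: 18.

18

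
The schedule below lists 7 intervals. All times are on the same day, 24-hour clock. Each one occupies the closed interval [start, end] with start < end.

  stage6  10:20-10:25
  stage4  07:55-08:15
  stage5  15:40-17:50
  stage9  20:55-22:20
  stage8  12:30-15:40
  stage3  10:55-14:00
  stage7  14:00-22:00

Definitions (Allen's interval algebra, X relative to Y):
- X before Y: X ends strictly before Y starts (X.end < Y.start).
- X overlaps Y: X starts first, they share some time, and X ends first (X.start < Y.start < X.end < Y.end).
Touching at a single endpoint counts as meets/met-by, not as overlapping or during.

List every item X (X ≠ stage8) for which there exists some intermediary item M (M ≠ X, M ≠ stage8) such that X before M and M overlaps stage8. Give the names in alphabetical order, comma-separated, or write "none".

stage4, stage6

Target stage8 = [12:30, 15:40].
Intermediaries M with M overlaps stage8: stage3.
Via stage3 — items with X before stage3: stage4, stage6.
Union: stage4, stage6.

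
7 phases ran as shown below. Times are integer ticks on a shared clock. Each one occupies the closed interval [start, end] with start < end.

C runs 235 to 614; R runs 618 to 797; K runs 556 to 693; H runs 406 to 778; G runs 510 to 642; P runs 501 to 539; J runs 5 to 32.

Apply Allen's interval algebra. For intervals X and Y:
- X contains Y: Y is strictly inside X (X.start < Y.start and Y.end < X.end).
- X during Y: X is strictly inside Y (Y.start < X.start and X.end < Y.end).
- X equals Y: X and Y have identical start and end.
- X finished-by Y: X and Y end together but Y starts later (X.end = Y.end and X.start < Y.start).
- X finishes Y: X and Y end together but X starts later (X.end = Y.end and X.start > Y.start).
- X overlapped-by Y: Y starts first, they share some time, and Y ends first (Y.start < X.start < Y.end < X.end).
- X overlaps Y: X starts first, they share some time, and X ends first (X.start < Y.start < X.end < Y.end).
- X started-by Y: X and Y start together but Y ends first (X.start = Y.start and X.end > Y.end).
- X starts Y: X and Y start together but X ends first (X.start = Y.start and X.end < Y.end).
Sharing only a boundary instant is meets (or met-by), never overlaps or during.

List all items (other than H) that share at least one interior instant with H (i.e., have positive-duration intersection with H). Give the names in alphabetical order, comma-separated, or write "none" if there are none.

Target H = [406, 778].
C [235, 614] → overlaps → yes.
G [510, 642] → during → yes.
J [5, 32] → before → no.
K [556, 693] → during → yes.
P [501, 539] → during → yes.
R [618, 797] → overlapped-by → yes.
Result: C, G, K, P, R.

C, G, K, P, R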